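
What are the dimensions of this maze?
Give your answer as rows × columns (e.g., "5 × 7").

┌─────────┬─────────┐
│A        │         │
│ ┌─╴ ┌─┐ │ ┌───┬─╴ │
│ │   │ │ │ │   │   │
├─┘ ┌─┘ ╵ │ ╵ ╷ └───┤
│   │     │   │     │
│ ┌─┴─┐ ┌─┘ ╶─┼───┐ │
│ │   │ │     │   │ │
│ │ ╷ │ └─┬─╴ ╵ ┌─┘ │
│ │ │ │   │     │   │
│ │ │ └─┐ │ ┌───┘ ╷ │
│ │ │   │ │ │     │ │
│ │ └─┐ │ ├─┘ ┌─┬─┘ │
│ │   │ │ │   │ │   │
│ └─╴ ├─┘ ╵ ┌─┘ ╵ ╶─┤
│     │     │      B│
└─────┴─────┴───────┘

Counting the maze dimensions:
Rows (vertical): 8
Columns (horizontal): 10
Dimensions: 8 × 10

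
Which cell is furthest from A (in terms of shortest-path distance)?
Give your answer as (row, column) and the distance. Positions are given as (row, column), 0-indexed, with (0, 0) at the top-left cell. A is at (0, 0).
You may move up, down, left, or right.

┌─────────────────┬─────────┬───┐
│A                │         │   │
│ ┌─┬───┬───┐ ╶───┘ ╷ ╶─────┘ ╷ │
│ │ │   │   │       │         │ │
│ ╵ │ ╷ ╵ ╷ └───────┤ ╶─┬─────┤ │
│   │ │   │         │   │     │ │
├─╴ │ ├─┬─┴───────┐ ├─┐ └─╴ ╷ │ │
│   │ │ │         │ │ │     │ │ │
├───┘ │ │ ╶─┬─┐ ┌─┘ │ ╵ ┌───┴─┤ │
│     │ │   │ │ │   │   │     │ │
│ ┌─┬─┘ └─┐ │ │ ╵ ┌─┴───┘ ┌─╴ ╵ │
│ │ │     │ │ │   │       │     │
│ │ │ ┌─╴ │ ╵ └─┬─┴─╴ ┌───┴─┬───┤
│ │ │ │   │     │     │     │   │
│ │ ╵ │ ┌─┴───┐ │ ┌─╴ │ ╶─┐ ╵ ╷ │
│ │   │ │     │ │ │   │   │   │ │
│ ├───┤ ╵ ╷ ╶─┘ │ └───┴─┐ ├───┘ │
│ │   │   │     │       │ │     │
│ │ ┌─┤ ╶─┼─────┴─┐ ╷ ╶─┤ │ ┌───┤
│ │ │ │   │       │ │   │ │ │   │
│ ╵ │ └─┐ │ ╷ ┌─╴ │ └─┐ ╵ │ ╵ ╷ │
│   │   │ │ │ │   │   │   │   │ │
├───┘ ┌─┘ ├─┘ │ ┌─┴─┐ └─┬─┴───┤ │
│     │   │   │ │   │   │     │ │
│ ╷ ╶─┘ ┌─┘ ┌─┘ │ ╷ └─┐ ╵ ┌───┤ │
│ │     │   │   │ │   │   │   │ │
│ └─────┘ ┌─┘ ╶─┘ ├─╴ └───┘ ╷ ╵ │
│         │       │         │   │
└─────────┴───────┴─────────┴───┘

Computing BFS distances from A to all cells:
Furthest cell: (8, 2)
Distance: 160 steps

Path from A to the furthest cell:

┌─────────────────┬─────────┬───┐
│A → → → → → ↓    │↱ ↓      │↱ ↓│
│ ┌─┬───┬───┐ ╶───┘ ╷ ╶─────┘ ╷ │
│ │ │↓ ↰│↓ ↰│↳ → → ↑│↳ → → → ↑│↓│
│ ╵ │ ╷ ╵ ╷ └───────┤ ╶─┬─────┤ │
│   │↓│↑ ↲│↑ ← ← ← ↰│   │     │↓│
├─╴ │ ├─┬─┴───────┐ ├─┐ └─╴ ╷ │ │
│   │↓│ │↱ → → ↓  │↑│ │     │ │↓│
├───┘ │ │ ╶─┬─┐ ┌─┘ │ ╵ ┌───┴─┤ │
│↓ ← ↲│ │↑ ↰│ │↓│↱ ↑│   │↓ ← ↰│↓│
│ ┌─┬─┘ └─┐ │ │ ╵ ┌─┴───┘ ┌─╴ ╵ │
│↓│ │     │↑│ │↳ ↑│  ↓ ← ↲│  ↑ ↲│
│ │ │ ┌─╴ │ ╵ └─┬─┴─╴ ┌───┴─┬───┤
│↓│ │ │   │↑ ← ↰│↓ ← ↲│↱ → ↓│↱ ↓│
│ │ ╵ │ ┌─┴───┐ │ ┌─╴ │ ╶─┐ ╵ ╷ │
│↓│   │ │↱ ↓  │↑│↓│   │↑ ↰│↳ ↑│↓│
│ ├───┤ ╵ ╷ ╶─┘ │ └───┴─┐ ├───┘ │
│↓│↱ B│↱ ↑│↳ → ↑│↳ → ↓  │↑│↓ ← ↲│
│ │ ┌─┤ ╶─┼─────┴─┐ ╷ ╶─┤ │ ┌───┤
│↓│↑│ │↑ ↰│  ↓ ← ↰│ │↳ ↓│↑│↓│↱ ↓│
│ ╵ │ └─┐ │ ╷ ┌─╴ │ └─┐ ╵ │ ╵ ╷ │
│↳ ↑│   │↑│ │↓│↱ ↑│   │↳ ↑│↳ ↑│↓│
├───┘ ┌─┘ ├─┘ │ ┌─┴─┐ └─┬─┴───┤ │
│↱ ↓  │↱ ↑│↓ ↲│↑│↓ ↰│   │     │↓│
│ ╷ ╶─┘ ┌─┘ ┌─┘ │ ╷ └─┐ ╵ ┌───┤ │
│↑│↳ → ↑│↓ ↲│↱ ↑│↓│↑ ↰│   │↓ ↰│↓│
│ └─────┘ ┌─┘ ╶─┘ ├─╴ └───┘ ╷ ╵ │
│↑ ← ← ← ↲│  ↑ ← ↲│  ↑ ← ← ↲│↑ ↲│
└─────────┴───────┴─────────┴───┘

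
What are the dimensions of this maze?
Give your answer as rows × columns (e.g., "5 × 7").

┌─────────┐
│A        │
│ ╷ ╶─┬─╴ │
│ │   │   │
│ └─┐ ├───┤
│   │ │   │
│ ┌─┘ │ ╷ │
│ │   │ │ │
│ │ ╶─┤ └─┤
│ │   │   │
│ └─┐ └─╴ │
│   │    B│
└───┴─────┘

Counting the maze dimensions:
Rows (vertical): 6
Columns (horizontal): 5
Dimensions: 6 × 5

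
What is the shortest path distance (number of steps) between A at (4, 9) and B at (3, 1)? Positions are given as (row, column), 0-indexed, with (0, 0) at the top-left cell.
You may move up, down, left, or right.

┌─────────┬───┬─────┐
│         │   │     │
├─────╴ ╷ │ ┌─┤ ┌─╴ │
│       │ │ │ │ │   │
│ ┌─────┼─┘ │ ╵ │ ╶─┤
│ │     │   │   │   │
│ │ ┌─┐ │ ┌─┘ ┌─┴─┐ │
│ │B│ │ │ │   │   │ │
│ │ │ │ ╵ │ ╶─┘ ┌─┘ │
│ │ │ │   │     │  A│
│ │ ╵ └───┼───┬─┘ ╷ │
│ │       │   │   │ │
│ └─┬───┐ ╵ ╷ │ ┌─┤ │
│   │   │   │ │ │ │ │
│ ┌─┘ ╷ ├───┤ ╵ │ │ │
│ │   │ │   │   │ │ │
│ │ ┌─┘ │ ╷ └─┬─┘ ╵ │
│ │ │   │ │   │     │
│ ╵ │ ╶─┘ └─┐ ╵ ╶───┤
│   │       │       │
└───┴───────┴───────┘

Finding path from (4, 9) to (3, 1):
Path: (4,9) → (4,8) → (5,8) → (5,7) → (6,7) → (7,7) → (7,6) → (6,6) → (5,6) → (5,5) → (6,5) → (6,4) → (5,4) → (5,3) → (5,2) → (5,1) → (4,1) → (3,1)
Distance: 17 steps

Solution:

┌─────────┬───┬─────┐
│         │   │     │
├─────╴ ╷ │ ┌─┤ ┌─╴ │
│       │ │ │ │ │   │
│ ┌─────┼─┘ │ ╵ │ ╶─┤
│ │     │   │   │   │
│ │ ┌─┐ │ ┌─┘ ┌─┴─┐ │
│ │B│ │ │ │   │   │ │
│ │ │ │ ╵ │ ╶─┘ ┌─┘ │
│ │↑│ │   │     │↓ A│
│ │ ╵ └───┼───┬─┘ ╷ │
│ │↑ ← ← ↰│↓ ↰│↓ ↲│ │
│ └─┬───┐ ╵ ╷ │ ┌─┤ │
│   │   │↑ ↲│↑│↓│ │ │
│ ┌─┘ ╷ ├───┤ ╵ │ │ │
│ │   │ │   │↑ ↲│ │ │
│ │ ┌─┘ │ ╷ └─┬─┘ ╵ │
│ │ │   │ │   │     │
│ ╵ │ ╶─┘ └─┐ ╵ ╶───┤
│   │       │       │
└───┴───────┴───────┘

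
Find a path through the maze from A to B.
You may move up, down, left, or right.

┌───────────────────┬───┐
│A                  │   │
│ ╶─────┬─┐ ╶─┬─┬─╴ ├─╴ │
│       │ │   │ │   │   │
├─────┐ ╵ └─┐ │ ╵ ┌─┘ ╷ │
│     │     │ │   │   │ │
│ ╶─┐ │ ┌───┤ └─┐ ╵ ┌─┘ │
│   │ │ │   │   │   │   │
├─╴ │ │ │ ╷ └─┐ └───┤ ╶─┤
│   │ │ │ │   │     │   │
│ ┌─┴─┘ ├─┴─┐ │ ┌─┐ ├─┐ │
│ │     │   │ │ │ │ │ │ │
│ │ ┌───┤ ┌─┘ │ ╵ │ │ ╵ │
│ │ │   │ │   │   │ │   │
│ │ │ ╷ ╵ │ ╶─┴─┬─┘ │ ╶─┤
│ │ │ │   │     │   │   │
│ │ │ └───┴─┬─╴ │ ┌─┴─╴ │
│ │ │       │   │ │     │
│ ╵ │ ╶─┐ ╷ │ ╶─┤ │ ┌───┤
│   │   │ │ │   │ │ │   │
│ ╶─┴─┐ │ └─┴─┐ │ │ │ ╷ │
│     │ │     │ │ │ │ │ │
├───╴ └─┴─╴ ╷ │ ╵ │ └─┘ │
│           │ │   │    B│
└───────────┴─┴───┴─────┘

Finding the shortest path through the maze:
Path length: 36 steps
Directions: right → right → right → right → right → right → right → right → right → down → left → down → down → right → up → right → up → right → down → down → left → down → right → down → down → left → down → right → down → left → left → down → down → down → right → right

Solution:

┌───────────────────┬───┐
│A → → → → → → → → ↓│   │
│ ╶─────┬─┐ ╶─┬─┬─╴ ├─╴ │
│       │ │   │ │↓ ↲│↱ ↓│
├─────┐ ╵ └─┐ │ ╵ ┌─┘ ╷ │
│     │     │ │  ↓│↱ ↑│↓│
│ ╶─┐ │ ┌───┤ └─┐ ╵ ┌─┘ │
│   │ │ │   │   │↳ ↑│↓ ↲│
├─╴ │ │ │ ╷ └─┐ └───┤ ╶─┤
│   │ │ │ │   │     │↳ ↓│
│ ┌─┴─┘ ├─┴─┐ │ ┌─┐ ├─┐ │
│ │     │   │ │ │ │ │ │↓│
│ │ ┌───┤ ┌─┘ │ ╵ │ │ ╵ │
│ │ │   │ │   │   │ │↓ ↲│
│ │ │ ╷ ╵ │ ╶─┴─┬─┘ │ ╶─┤
│ │ │ │   │     │   │↳ ↓│
│ │ │ └───┴─┬─╴ │ ┌─┴─╴ │
│ │ │       │   │ │↓ ← ↲│
│ ╵ │ ╶─┐ ╷ │ ╶─┤ │ ┌───┤
│   │   │ │ │   │ │↓│   │
│ ╶─┴─┐ │ └─┴─┐ │ │ │ ╷ │
│     │ │     │ │ │↓│ │ │
├───╴ └─┴─╴ ╷ │ ╵ │ └─┘ │
│           │ │   │↳ → B│
└───────────┴─┴───┴─────┘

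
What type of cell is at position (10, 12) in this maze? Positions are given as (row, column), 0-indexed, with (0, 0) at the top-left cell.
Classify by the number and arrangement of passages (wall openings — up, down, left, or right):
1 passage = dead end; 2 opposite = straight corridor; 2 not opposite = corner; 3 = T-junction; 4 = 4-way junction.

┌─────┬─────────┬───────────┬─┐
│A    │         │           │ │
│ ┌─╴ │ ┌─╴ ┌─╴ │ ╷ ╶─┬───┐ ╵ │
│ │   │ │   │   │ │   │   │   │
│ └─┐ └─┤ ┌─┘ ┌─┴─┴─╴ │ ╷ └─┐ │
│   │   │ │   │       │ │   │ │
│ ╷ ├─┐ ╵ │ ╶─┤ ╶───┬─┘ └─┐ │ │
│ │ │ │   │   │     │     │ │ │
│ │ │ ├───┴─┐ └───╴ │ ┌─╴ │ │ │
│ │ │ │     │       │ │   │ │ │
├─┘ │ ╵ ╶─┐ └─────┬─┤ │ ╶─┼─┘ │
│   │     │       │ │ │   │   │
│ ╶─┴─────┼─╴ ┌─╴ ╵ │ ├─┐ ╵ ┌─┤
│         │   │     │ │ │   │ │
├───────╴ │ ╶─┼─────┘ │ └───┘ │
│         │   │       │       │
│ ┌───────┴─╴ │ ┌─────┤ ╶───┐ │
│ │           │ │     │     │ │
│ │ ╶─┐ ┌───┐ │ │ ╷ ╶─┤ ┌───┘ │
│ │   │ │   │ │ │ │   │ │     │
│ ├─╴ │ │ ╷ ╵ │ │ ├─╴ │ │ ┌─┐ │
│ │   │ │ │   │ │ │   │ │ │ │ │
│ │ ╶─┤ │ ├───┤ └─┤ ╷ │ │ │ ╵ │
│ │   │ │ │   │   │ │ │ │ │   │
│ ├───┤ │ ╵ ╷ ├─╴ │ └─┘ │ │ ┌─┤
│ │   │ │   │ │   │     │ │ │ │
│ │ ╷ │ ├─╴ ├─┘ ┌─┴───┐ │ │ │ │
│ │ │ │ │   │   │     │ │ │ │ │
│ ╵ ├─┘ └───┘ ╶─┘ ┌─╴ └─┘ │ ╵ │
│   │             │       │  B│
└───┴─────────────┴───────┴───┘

Checking cell at (10, 12):
Number of passages: 2
Cell type: straight corridor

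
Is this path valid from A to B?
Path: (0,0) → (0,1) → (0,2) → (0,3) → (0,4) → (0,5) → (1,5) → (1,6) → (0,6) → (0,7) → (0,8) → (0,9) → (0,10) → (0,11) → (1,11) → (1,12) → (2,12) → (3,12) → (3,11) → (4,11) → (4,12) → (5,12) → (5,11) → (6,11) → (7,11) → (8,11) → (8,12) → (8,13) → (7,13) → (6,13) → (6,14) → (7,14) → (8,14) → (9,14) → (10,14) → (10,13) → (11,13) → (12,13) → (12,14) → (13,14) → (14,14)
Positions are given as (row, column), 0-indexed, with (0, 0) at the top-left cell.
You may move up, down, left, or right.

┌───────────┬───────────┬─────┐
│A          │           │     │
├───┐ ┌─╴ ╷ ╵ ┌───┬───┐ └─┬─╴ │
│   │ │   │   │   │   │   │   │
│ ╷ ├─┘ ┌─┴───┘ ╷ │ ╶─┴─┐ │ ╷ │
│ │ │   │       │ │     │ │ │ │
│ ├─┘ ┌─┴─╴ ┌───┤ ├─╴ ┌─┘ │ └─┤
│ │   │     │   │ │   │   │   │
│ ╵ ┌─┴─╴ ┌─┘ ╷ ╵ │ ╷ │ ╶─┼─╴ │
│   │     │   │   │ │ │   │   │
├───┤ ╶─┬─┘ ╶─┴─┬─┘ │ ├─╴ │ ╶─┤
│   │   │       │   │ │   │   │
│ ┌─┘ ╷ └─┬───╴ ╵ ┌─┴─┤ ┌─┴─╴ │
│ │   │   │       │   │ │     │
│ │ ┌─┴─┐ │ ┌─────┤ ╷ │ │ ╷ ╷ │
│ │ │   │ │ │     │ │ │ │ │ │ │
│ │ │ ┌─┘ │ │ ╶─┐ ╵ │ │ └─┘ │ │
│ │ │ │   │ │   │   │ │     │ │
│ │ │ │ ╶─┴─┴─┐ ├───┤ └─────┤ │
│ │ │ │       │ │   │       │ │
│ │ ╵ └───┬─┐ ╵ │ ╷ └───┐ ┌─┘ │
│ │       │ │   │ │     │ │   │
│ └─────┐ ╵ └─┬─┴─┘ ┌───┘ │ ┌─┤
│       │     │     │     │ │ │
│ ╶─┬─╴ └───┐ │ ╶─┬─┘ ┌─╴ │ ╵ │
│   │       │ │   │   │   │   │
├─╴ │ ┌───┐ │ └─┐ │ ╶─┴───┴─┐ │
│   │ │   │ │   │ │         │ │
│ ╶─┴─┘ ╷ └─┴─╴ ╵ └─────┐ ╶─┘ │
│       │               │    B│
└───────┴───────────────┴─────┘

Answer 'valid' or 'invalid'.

Checking path validity:
Result: All consecutive moves are passable.

valid

Correct solution:

┌───────────┬───────────┬─────┐
│A → → → → ↓│↱ → → → → ↓│     │
├───┐ ┌─╴ ╷ ╵ ┌───┬───┐ └─┬─╴ │
│   │ │   │↳ ↑│   │   │↳ ↓│   │
│ ╷ ├─┘ ┌─┴───┘ ╷ │ ╶─┴─┐ │ ╷ │
│ │ │   │       │ │     │↓│ │ │
│ ├─┘ ┌─┴─╴ ┌───┤ ├─╴ ┌─┘ │ └─┤
│ │   │     │   │ │   │↓ ↲│   │
│ ╵ ┌─┴─╴ ┌─┘ ╷ ╵ │ ╷ │ ╶─┼─╴ │
│   │     │   │   │ │ │↳ ↓│   │
├───┤ ╶─┬─┘ ╶─┴─┬─┘ │ ├─╴ │ ╶─┤
│   │   │       │   │ │↓ ↲│   │
│ ┌─┘ ╷ └─┬───╴ ╵ ┌─┴─┤ ┌─┴─╴ │
│ │   │   │       │   │↓│  ↱ ↓│
│ │ ┌─┴─┐ │ ┌─────┤ ╷ │ │ ╷ ╷ │
│ │ │   │ │ │     │ │ │↓│ │↑│↓│
│ │ │ ┌─┘ │ │ ╶─┐ ╵ │ │ └─┘ │ │
│ │ │ │   │ │   │   │ │↳ → ↑│↓│
│ │ │ │ ╶─┴─┴─┐ ├───┤ └─────┤ │
│ │ │ │       │ │   │       │↓│
│ │ ╵ └───┬─┐ ╵ │ ╷ └───┐ ┌─┘ │
│ │       │ │   │ │     │ │↓ ↲│
│ └─────┐ ╵ └─┬─┴─┘ ┌───┘ │ ┌─┤
│       │     │     │     │↓│ │
│ ╶─┬─╴ └───┐ │ ╶─┬─┘ ┌─╴ │ ╵ │
│   │       │ │   │   │   │↳ ↓│
├─╴ │ ┌───┐ │ └─┐ │ ╶─┴───┴─┐ │
│   │ │   │ │   │ │         │↓│
│ ╶─┴─┘ ╷ └─┴─╴ ╵ └─────┐ ╶─┘ │
│       │               │    B│
└───────┴───────────────┴─────┘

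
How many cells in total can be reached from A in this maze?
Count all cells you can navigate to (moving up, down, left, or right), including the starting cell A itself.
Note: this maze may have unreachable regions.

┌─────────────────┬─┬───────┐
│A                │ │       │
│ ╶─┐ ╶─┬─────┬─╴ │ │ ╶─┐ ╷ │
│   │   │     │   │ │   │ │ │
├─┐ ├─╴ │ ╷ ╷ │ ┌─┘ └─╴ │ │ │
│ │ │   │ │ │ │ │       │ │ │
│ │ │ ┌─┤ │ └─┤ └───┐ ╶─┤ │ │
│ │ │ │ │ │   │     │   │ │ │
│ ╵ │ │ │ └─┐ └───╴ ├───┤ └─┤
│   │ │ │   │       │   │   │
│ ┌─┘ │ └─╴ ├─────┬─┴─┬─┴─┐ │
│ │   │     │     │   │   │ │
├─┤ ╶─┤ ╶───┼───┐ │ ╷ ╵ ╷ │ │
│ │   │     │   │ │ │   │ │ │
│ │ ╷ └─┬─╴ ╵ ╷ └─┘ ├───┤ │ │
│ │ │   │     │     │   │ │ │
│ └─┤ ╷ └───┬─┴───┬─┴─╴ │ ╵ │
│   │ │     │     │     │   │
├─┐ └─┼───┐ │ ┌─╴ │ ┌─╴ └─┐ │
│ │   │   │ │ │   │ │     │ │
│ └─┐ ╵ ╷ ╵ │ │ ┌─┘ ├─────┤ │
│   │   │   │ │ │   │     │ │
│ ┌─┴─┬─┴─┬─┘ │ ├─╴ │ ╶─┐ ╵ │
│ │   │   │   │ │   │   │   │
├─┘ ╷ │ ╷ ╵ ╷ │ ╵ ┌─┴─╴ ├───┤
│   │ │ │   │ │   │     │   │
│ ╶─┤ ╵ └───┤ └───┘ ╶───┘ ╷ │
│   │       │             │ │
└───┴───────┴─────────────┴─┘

Using BFS/flood-fill to find all reachable cells from A:
Maze size: 14 × 14 = 196 total cells
10 cell(s) are walled off and cannot be reached from A.
Reachable cells: 186

Reachable region (· marks reachable cells):

┌─────────────────┬─┬───────┐
│A · · · · · · · ·│·│· · · ·│
│ ╶─┐ ╶─┬─────┬─╴ │ │ ╶─┐ ╷ │
│· ·│· ·│· · ·│· ·│·│· ·│·│·│
├─┐ ├─╴ │ ╷ ╷ │ ┌─┘ └─╴ │ │ │
│·│·│· ·│·│·│·│·│· · · ·│·│·│
│ │ │ ┌─┤ │ └─┤ └───┐ ╶─┤ │ │
│·│·│·│·│·│· ·│· · ·│· ·│·│·│
│ ╵ │ │ │ └─┐ └───╴ ├───┤ └─┤
│· ·│·│·│· ·│· · · ·│   │· ·│
│ ┌─┘ │ └─╴ ├─────┬─┴─┬─┴─┐ │
│·│· ·│· · ·│     │· ·│· ·│·│
├─┤ ╶─┤ ╶───┼───┐ │ ╷ ╵ ╷ │ │
│·│· ·│· · ·│· ·│ │·│· ·│·│·│
│ │ ╷ └─┬─╴ ╵ ╷ └─┘ ├───┤ │ │
│·│·│· ·│· · ·│· · ·│· ·│·│·│
│ └─┤ ╷ └───┬─┴───┬─┴─╴ │ ╵ │
│· ·│·│· · ·│· · ·│· · ·│· ·│
├─┐ └─┼───┐ │ ┌─╴ │ ┌─╴ └─┐ │
│ │· ·│· ·│·│·│· ·│·│· · ·│·│
│ └─┐ ╵ ╷ ╵ │ │ ┌─┘ ├─────┤ │
│   │· ·│· ·│·│·│· ·│· · ·│·│
│ ┌─┴─┬─┴─┬─┘ │ ├─╴ │ ╶─┐ ╵ │
│ │· ·│· ·│· ·│·│· ·│· ·│· ·│
├─┘ ╷ │ ╷ ╵ ╷ │ ╵ ┌─┴─╴ ├───┤
│· ·│·│·│· ·│·│· ·│· · ·│· ·│
│ ╶─┤ ╵ └───┤ └───┘ ╶───┘ ╷ │
│· ·│· · · ·│· · · · · · ·│·│
└───┴───────┴─────────────┴─┘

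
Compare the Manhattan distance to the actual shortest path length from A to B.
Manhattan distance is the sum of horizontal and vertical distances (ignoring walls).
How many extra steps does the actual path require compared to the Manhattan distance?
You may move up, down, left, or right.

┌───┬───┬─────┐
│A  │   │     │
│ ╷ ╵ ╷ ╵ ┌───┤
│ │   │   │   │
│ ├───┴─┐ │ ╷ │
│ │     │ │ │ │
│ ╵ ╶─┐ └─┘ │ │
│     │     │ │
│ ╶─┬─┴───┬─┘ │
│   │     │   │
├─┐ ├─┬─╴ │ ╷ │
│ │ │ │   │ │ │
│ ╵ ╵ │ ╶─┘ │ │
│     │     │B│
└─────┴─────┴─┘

Manhattan distance: |6 - 0| + |6 - 0| = 12
Actual path length: 18
Extra steps: 18 - 12 = 6

Solution:

┌───┬───┬─────┐
│A  │   │     │
│ ╷ ╵ ╷ ╵ ┌───┤
│↓│   │   │↱ ↓│
│ ├───┴─┐ │ ╷ │
│↓│↱ → ↓│ │↑│↓│
│ ╵ ╶─┐ └─┘ │ │
│↳ ↑  │↳ → ↑│↓│
│ ╶─┬─┴───┬─┘ │
│   │     │  ↓│
├─┐ ├─┬─╴ │ ╷ │
│ │ │ │   │ │↓│
│ ╵ ╵ │ ╶─┘ │ │
│     │     │B│
└─────┴─────┴─┘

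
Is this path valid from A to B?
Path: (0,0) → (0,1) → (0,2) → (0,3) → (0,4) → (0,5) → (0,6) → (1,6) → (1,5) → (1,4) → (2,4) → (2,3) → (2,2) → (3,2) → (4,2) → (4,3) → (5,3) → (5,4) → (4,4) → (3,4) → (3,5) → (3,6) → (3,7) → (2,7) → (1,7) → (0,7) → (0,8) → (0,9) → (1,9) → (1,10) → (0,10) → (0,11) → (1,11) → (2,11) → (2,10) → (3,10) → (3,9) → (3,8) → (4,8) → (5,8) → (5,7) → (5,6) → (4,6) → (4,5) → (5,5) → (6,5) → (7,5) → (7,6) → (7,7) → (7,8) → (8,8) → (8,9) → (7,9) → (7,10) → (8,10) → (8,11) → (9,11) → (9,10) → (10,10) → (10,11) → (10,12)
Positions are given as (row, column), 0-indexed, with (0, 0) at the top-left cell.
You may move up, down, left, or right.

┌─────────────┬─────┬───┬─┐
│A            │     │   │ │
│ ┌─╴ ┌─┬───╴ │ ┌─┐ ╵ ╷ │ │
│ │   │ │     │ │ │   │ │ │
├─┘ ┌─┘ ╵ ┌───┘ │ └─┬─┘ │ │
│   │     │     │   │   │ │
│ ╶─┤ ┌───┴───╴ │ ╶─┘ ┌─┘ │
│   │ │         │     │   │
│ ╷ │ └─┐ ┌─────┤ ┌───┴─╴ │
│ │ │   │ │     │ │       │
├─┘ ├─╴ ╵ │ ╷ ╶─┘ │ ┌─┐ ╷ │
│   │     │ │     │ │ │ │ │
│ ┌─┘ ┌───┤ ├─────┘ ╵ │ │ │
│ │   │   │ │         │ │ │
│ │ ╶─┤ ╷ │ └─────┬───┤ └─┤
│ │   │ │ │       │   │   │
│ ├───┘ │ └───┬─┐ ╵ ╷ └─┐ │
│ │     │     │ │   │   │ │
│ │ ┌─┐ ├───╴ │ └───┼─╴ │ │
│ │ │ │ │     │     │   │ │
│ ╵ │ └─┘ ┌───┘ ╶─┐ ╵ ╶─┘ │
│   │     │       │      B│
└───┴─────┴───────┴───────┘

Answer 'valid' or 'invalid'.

Checking path validity:
Result: All consecutive moves are passable.

valid

Correct solution:

┌─────────────┬─────┬───┬─┐
│A → → → → → ↓│↱ → ↓│↱ ↓│ │
│ ┌─╴ ┌─┬───╴ │ ┌─┐ ╵ ╷ │ │
│ │   │ │↓ ← ↲│↑│ │↳ ↑│↓│ │
├─┘ ┌─┘ ╵ ┌───┘ │ └─┬─┘ │ │
│   │↓ ← ↲│    ↑│   │↓ ↲│ │
│ ╶─┤ ┌───┴───╴ │ ╶─┘ ┌─┘ │
│   │↓│  ↱ → → ↑│↓ ← ↲│   │
│ ╷ │ └─┐ ┌─────┤ ┌───┴─╴ │
│ │ │↳ ↓│↑│↓ ↰  │↓│       │
├─┘ ├─╴ ╵ │ ╷ ╶─┘ │ ┌─┐ ╷ │
│   │  ↳ ↑│↓│↑ ← ↲│ │ │ │ │
│ ┌─┘ ┌───┤ ├─────┘ ╵ │ │ │
│ │   │   │↓│         │ │ │
│ │ ╶─┤ ╷ │ └─────┬───┤ └─┤
│ │   │ │ │↳ → → ↓│↱ ↓│   │
│ ├───┘ │ └───┬─┐ ╵ ╷ └─┐ │
│ │     │     │ │↳ ↑│↳ ↓│ │
│ │ ┌─┐ ├───╴ │ └───┼─╴ │ │
│ │ │ │ │     │     │↓ ↲│ │
│ ╵ │ └─┘ ┌───┘ ╶─┐ ╵ ╶─┘ │
│   │     │       │  ↳ → B│
└───┴─────┴───────┴───────┘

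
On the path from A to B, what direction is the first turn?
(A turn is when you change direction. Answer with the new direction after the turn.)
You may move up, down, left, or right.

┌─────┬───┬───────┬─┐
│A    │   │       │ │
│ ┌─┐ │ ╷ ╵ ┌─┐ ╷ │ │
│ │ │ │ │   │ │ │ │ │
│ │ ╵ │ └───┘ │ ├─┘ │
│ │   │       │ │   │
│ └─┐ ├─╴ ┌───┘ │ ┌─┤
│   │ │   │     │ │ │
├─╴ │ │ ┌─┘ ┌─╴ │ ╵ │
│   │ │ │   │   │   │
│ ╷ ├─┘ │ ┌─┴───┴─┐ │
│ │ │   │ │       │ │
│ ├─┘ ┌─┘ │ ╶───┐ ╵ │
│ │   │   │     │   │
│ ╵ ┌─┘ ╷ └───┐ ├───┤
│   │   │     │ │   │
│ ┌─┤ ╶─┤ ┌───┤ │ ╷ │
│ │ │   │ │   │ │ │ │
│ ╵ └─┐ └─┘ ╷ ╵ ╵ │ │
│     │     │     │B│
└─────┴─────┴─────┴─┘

Directions: down, down, down, right, down, left, down, down, down, right, up, right, up, right, up, up, right, up, left, up, up, right, down, right, up, right, right, down, down, down, left, left, down, left, down, down, left, down, left, down, right, down, right, right, up, right, down, right, right, up, up, right, down, down
First turn direction: right

Solution:

┌─────┬───┬───────┬─┐
│A    │↱ ↓│↱ → ↓  │ │
│ ┌─┐ │ ╷ ╵ ┌─┐ ╷ │ │
│↓│ │ │↑│↳ ↑│ │↓│ │ │
│ │ ╵ │ └───┘ │ ├─┘ │
│↓│   │↑ ↰    │↓│   │
│ └─┐ ├─╴ ┌───┘ │ ┌─┤
│↳ ↓│ │↱ ↑│↓ ← ↲│ │ │
├─╴ │ │ ┌─┘ ┌─╴ │ ╵ │
│↓ ↲│ │↑│↓ ↲│   │   │
│ ╷ ├─┘ │ ┌─┴───┴─┐ │
│↓│ │↱ ↑│↓│       │ │
│ ├─┘ ┌─┘ │ ╶───┐ ╵ │
│↓│↱ ↑│↓ ↲│     │   │
│ ╵ ┌─┘ ╷ └───┐ ├───┤
│↳ ↑│↓ ↲│     │ │↱ ↓│
│ ┌─┤ ╶─┤ ┌───┤ │ ╷ │
│ │ │↳ ↓│ │↱ ↓│ │↑│↓│
│ ╵ └─┐ └─┘ ╷ ╵ ╵ │ │
│     │↳ → ↑│↳ → ↑│B│
└─────┴─────┴─────┴─┘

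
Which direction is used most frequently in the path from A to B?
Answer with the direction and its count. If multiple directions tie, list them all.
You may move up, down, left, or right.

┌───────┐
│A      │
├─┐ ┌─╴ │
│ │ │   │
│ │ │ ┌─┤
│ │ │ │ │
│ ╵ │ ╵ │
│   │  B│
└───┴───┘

Directions: right, right, right, down, left, down, down, right
Counts: {'right': 4, 'down': 3, 'left': 1}
Most common: right (4 times)

Solution:

┌───────┐
│A → → ↓│
├─┐ ┌─╴ │
│ │ │↓ ↲│
│ │ │ ┌─┤
│ │ │↓│ │
│ ╵ │ ╵ │
│   │↳ B│
└───┴───┘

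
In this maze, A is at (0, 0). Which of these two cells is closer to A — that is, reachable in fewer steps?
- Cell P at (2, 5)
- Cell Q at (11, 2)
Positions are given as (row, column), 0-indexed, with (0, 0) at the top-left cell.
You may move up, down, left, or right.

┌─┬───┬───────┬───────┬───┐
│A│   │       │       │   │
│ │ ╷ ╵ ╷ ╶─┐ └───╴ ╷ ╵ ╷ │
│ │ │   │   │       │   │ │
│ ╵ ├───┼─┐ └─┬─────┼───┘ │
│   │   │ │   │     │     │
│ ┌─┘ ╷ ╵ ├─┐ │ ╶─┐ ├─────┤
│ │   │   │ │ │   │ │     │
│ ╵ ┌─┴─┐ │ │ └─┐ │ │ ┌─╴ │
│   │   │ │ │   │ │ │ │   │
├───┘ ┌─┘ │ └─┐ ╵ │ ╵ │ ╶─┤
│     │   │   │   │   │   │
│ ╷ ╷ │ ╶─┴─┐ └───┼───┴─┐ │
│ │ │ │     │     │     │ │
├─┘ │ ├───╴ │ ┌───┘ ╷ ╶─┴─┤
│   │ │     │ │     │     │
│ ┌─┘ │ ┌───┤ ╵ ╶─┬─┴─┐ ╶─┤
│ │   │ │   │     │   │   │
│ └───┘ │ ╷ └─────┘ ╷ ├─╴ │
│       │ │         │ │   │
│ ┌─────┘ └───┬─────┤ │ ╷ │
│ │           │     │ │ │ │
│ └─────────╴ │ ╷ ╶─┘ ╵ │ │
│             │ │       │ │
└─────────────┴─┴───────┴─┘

Shortest path A → P at (2, 5): 13 steps
Shortest path A → Q at (11, 2): 29 steps

P is closer (13 steps vs 29 steps).

Path to P:

┌─┬───┬───────┬───────┬───┐
│A│↱ ↓│↱ ↓    │       │   │
│ │ ╷ ╵ ╷ ╶─┐ └───╴ ╷ ╵ ╷ │
│↓│↑│↳ ↑│↳ ↓│       │   │ │
│ ╵ ├───┼─┐ └─┬─────┼───┘ │
│↳ ↑│   │ │P  │     │     │
│ ┌─┘ ╷ ╵ ├─┐ │ ╶─┐ ├─────┤
│ │   │   │ │ │   │ │     │
│ ╵ ┌─┴─┐ │ │ └─┐ │ │ ┌─╴ │
│   │   │ │ │   │ │ │ │   │
├───┘ ┌─┘ │ └─┐ ╵ │ ╵ │ ╶─┤
│     │   │   │   │   │   │
│ ╷ ╷ │ ╶─┴─┐ └───┼───┴─┐ │
│ │ │ │     │     │     │ │
├─┘ │ ├───╴ │ ┌───┘ ╷ ╶─┴─┤
│   │ │     │ │     │     │
│ ┌─┘ │ ┌───┤ ╵ ╶─┬─┴─┐ ╶─┤
│ │   │ │   │     │   │   │
│ └───┘ │ ╷ └─────┘ ╷ ├─╴ │
│       │ │         │ │   │
│ ┌─────┘ └───┬─────┤ │ ╷ │
│ │           │     │ │ │ │
│ └─────────╴ │ ╷ ╶─┘ ╵ │ │
│             │ │       │ │
└─────────────┴─┴───────┴─┘

Path to Q:

┌─┬───┬───────┬───────┬───┐
│A│   │       │       │   │
│ │ ╷ ╵ ╷ ╶─┐ └───╴ ╷ ╵ ╷ │
│↓│ │   │   │       │   │ │
│ ╵ ├───┼─┐ └─┬─────┼───┘ │
│↓  │↱ ↓│ │   │     │     │
│ ┌─┘ ╷ ╵ ├─┐ │ ╶─┐ ├─────┤
│↓│↱ ↑│↳ ↓│ │ │   │ │     │
│ ╵ ┌─┴─┐ │ │ └─┐ │ │ ┌─╴ │
│↳ ↑│   │↓│ │   │ │ │ │   │
├───┘ ┌─┘ │ └─┐ ╵ │ ╵ │ ╶─┤
│     │↓ ↲│   │   │   │   │
│ ╷ ╷ │ ╶─┴─┐ └───┼───┴─┐ │
│ │ │ │↳ → ↓│     │     │ │
├─┘ │ ├───╴ │ ┌───┘ ╷ ╶─┴─┤
│   │ │↓ ← ↲│ │     │     │
│ ┌─┘ │ ┌───┤ ╵ ╶─┬─┴─┐ ╶─┤
│ │   │↓│   │     │   │   │
│ └───┘ │ ╷ └─────┘ ╷ ├─╴ │
│↓ ← ← ↲│ │         │ │   │
│ ┌─────┘ └───┬─────┤ │ ╷ │
│↓│           │     │ │ │ │
│ └─────────╴ │ ╷ ╶─┘ ╵ │ │
│↳ → Q        │ │       │ │
└─────────────┴─┴───────┴─┘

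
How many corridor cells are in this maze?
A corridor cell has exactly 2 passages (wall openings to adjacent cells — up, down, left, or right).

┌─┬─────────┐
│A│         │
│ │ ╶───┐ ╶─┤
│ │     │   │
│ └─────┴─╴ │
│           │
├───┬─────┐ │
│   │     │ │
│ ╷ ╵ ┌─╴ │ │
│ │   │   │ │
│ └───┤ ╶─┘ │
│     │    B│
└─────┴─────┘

Counting cells with exactly 2 passages:
Total corridor cells: 30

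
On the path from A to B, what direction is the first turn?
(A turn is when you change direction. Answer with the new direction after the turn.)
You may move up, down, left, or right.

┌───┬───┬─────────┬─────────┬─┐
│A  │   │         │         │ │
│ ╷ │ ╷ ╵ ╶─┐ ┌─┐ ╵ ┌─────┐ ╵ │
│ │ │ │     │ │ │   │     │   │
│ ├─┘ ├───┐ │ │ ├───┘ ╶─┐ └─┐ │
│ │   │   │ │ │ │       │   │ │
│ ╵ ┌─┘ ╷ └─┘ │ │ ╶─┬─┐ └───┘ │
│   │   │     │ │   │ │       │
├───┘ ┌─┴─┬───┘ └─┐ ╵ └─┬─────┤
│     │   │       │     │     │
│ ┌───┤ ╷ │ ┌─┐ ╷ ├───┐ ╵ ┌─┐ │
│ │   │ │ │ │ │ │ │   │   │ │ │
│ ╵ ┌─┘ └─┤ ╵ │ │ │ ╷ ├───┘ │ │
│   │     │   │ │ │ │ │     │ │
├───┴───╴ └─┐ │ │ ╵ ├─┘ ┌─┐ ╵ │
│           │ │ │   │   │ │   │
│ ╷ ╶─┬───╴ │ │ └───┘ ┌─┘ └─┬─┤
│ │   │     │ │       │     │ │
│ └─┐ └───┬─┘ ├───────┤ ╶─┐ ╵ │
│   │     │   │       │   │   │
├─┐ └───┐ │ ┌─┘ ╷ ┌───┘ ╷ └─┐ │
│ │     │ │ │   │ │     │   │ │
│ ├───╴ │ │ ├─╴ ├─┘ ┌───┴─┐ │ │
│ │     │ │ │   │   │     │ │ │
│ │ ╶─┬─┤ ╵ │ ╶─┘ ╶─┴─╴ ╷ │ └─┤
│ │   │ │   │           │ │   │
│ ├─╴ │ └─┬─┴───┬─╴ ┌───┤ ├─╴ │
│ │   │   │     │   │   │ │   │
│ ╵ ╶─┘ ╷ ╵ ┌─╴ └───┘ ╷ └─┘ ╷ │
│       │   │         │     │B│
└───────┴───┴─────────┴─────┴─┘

Directions: down, down, down, right, up, right, up, up, right, down, right, up, right, right, right, right, down, right, up, right, right, right, right, down, right, down, down, left, left, left, up, left, left, left, down, right, down, right, right, down, right, up, right, right, down, down, down, left, up, left, left, down, left, down, left, left, left, up, up, up, up, left, left, down, down, right, down, down, down, left, down, down, down, left, up, up, up, left, left, up, left, up, left, down, down, right, down, right, right, down, left, left, down, right, down, left, down, right, right, up, right, down, right, up, right, right, down, right, right, right, up, right, down, right, right, up, right, down
First turn direction: right

Solution:

┌───┬───┬─────────┬─────────┬─┐
│A  │↱ ↓│↱ → → → ↓│↱ → → → ↓│ │
│ ╷ │ ╷ ╵ ╶─┐ ┌─┐ ╵ ┌─────┐ ╵ │
│↓│ │↑│↳ ↑  │ │ │↳ ↑│     │↳ ↓│
│ ├─┘ ├───┐ │ │ ├───┘ ╶─┐ └─┐ │
│↓│↱ ↑│   │ │ │ │↓ ← ← ↰│   │↓│
│ ╵ ┌─┘ ╷ └─┘ │ │ ╶─┬─┐ └───┘ │
│↳ ↑│   │     │ │↳ ↓│ │↑ ← ← ↲│
├───┘ ┌─┴─┬───┘ └─┐ ╵ └─┬─────┤
│     │   │↓ ← ↰  │↳ → ↓│↱ → ↓│
│ ┌───┤ ╷ │ ┌─┐ ╷ ├───┐ ╵ ┌─┐ │
│ │   │ │ │↓│ │↑│ │   │↳ ↑│ │↓│
│ ╵ ┌─┘ └─┤ ╵ │ │ │ ╷ ├───┘ │ │
│   │     │↳ ↓│↑│ │ │ │↓ ← ↰│↓│
├───┴───╴ └─┐ │ │ ╵ ├─┘ ┌─┐ ╵ │
│↓ ↰        │↓│↑│   │↓ ↲│ │↑ ↲│
│ ╷ ╶─┬───╴ │ │ └───┘ ┌─┘ └─┬─┤
│↓│↑ ↰│     │↓│↑ ← ← ↲│     │ │
│ └─┐ └───┬─┘ ├───────┤ ╶─┐ ╵ │
│↳ ↓│↑ ← ↰│↓ ↲│       │   │   │
├─┐ └───┐ │ ┌─┘ ╷ ┌───┘ ╷ └─┐ │
│ │↳ → ↓│↑│↓│   │ │     │   │ │
│ ├───╴ │ │ ├─╴ ├─┘ ┌───┴─┐ │ │
│ │↓ ← ↲│↑│↓│   │   │     │ │ │
│ │ ╶─┬─┤ ╵ │ ╶─┘ ╶─┴─╴ ╷ │ └─┤
│ │↳ ↓│ │↑ ↲│           │ │   │
│ ├─╴ │ └─┬─┴───┬─╴ ┌───┤ ├─╴ │
│ │↓ ↲│↱ ↓│↱ → ↓│   │↱ ↓│ │↱ ↓│
│ ╵ ╶─┘ ╷ ╵ ┌─╴ └───┘ ╷ └─┘ ╷ │
│  ↳ → ↑│↳ ↑│  ↳ → → ↑│↳ → ↑│B│
└───────┴───┴─────────┴─────┴─┘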